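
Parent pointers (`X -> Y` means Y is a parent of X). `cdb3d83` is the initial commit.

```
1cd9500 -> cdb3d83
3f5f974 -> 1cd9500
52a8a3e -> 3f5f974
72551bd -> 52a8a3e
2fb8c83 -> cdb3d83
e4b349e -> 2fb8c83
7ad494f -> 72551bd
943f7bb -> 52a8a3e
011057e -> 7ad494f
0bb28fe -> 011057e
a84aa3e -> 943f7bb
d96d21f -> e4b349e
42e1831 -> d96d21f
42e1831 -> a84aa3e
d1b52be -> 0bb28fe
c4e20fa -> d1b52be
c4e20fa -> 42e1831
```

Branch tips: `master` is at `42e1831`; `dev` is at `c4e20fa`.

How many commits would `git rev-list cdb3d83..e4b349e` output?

Reachable from e4b349e: {2fb8c83, cdb3d83, e4b349e}.
Reachable from cdb3d83: {cdb3d83}.
In e4b349e's history but not cdb3d83's: {2fb8c83, e4b349e} — 2 commits.

2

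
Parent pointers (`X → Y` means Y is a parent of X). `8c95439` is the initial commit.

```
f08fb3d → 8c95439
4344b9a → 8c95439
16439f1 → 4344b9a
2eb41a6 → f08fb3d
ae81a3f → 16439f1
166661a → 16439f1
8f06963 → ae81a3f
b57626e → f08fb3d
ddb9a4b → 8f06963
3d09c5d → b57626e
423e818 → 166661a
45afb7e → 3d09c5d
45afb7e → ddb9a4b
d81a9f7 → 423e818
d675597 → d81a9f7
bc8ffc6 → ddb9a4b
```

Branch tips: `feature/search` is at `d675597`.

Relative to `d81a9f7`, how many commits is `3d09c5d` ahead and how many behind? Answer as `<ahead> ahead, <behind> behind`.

3 ahead, 5 behind

Reachable from 3d09c5d: {3d09c5d, 8c95439, b57626e, f08fb3d}.
Reachable from d81a9f7: {16439f1, 166661a, 423e818, 4344b9a, 8c95439, d81a9f7}.
Only in 3d09c5d's history (ahead): {3d09c5d, b57626e, f08fb3d} — 3.
Only in d81a9f7's history (behind): {16439f1, 166661a, 423e818, 4344b9a, d81a9f7} — 5.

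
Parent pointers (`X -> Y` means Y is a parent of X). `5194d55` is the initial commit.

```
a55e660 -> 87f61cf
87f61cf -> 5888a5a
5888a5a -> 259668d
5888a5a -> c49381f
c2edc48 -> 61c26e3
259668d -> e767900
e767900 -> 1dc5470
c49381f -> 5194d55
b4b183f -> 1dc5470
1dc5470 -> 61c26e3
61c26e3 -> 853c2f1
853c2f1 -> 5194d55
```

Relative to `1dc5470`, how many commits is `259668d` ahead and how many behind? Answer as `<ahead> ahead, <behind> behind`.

2 ahead, 0 behind

Reachable from 259668d: {1dc5470, 259668d, 5194d55, 61c26e3, 853c2f1, e767900}.
Reachable from 1dc5470: {1dc5470, 5194d55, 61c26e3, 853c2f1}.
Only in 259668d's history (ahead): {259668d, e767900} — 2.
Only in 1dc5470's history (behind): {} — 0.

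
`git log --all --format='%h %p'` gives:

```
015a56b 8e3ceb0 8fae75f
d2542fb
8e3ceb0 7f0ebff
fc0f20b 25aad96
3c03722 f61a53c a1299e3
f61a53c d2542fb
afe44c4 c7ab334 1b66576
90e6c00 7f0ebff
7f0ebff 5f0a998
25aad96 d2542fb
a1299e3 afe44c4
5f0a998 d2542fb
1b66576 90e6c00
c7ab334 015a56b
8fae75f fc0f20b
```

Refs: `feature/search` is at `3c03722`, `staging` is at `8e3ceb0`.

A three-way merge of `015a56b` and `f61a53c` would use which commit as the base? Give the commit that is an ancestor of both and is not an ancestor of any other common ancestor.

d2542fb

Ancestors of 015a56b: {015a56b, 25aad96, 5f0a998, 7f0ebff, 8e3ceb0, 8fae75f, d2542fb, fc0f20b}.
Ancestors of f61a53c: {d2542fb, f61a53c}.
Common ancestors: {d2542fb}.
The only common ancestor is d2542fb, so it is the merge base.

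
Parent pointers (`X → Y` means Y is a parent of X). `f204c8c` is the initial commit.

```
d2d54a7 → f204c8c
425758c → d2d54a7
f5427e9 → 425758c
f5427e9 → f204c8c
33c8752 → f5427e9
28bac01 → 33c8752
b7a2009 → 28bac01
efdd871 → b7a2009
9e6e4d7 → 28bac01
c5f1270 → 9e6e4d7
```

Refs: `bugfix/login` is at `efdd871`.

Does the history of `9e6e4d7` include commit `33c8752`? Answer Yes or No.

Yes

Ancestors of 9e6e4d7 (commits reachable by following parents): {28bac01, 33c8752, 425758c, 9e6e4d7, d2d54a7, f204c8c, f5427e9}.
33c8752 is in that set, so it is an ancestor of 9e6e4d7.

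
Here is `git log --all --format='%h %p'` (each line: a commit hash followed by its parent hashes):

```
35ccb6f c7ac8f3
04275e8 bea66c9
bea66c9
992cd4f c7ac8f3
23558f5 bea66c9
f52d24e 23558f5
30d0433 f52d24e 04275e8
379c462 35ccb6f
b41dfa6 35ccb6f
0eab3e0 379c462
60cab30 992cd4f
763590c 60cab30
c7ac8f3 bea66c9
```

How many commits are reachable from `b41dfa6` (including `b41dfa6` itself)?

Walking parent pointers from b41dfa6: reachable set = {35ccb6f, b41dfa6, bea66c9, c7ac8f3}.
That is 4 commits.

4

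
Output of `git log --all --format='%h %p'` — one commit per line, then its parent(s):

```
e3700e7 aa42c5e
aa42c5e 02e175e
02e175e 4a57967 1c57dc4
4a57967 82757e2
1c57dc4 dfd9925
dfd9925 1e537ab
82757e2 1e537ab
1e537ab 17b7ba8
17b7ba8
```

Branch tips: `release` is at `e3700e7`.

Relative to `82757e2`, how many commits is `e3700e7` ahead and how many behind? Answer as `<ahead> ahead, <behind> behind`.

6 ahead, 0 behind

Reachable from e3700e7: {02e175e, 17b7ba8, 1c57dc4, 1e537ab, 4a57967, 82757e2, aa42c5e, dfd9925, e3700e7}.
Reachable from 82757e2: {17b7ba8, 1e537ab, 82757e2}.
Only in e3700e7's history (ahead): {02e175e, 1c57dc4, 4a57967, aa42c5e, dfd9925, e3700e7} — 6.
Only in 82757e2's history (behind): {} — 0.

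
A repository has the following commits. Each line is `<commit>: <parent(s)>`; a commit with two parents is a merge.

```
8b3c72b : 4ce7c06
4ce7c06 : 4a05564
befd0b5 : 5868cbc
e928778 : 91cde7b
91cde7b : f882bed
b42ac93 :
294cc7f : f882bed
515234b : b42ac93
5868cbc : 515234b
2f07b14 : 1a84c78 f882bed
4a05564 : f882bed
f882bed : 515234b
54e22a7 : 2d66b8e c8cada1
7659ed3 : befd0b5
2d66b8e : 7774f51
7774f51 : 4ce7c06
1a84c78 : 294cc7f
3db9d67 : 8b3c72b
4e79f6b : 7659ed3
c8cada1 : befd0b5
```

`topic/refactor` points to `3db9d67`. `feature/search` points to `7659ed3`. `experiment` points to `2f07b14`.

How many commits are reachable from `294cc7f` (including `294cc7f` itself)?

Walking parent pointers from 294cc7f: reachable set = {294cc7f, 515234b, b42ac93, f882bed}.
That is 4 commits.

4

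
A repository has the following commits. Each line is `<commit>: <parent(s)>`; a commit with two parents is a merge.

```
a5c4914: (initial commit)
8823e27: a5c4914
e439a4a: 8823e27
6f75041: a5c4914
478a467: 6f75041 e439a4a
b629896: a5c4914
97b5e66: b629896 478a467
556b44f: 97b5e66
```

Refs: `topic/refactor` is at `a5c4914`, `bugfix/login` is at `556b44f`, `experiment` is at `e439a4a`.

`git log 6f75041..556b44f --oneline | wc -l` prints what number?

6

Reachable from 556b44f: {478a467, 556b44f, 6f75041, 8823e27, 97b5e66, a5c4914, b629896, e439a4a}.
Reachable from 6f75041: {6f75041, a5c4914}.
In 556b44f's history but not 6f75041's: {478a467, 556b44f, 8823e27, 97b5e66, b629896, e439a4a} — 6 commits.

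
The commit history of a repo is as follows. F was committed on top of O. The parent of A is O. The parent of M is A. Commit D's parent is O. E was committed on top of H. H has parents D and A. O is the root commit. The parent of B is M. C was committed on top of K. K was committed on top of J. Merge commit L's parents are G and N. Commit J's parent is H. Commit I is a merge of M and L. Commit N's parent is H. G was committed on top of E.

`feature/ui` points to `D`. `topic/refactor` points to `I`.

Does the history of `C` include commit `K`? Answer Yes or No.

Yes

Ancestors of C (commits reachable by following parents): {A, C, D, H, J, K, O}.
K is in that set, so it is an ancestor of C.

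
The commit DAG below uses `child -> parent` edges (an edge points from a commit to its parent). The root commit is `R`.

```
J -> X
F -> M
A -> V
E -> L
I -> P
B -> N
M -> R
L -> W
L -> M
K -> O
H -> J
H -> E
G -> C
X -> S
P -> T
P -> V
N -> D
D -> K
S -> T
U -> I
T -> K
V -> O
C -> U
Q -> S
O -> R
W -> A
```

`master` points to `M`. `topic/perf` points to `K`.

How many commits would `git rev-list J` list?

Walking parent pointers from J: reachable set = {J, K, O, R, S, T, X}.
That is 7 commits.

7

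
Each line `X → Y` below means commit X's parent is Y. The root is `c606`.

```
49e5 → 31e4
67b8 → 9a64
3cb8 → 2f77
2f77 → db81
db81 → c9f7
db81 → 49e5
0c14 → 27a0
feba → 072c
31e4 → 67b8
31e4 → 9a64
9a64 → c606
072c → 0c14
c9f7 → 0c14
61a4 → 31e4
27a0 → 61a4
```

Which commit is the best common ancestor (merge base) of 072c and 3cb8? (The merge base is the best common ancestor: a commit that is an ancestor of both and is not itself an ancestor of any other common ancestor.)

0c14

Ancestors of 072c: {072c, 0c14, 27a0, 31e4, 61a4, 67b8, 9a64, c606}.
Ancestors of 3cb8: {0c14, 27a0, 2f77, 31e4, 3cb8, 49e5, 61a4, 67b8, 9a64, c606, c9f7, db81}.
Common ancestors: {0c14, 27a0, 31e4, 61a4, 67b8, 9a64, c606}.
Among these, 0c14 is not an ancestor of any other common ancestor — it is the merge base.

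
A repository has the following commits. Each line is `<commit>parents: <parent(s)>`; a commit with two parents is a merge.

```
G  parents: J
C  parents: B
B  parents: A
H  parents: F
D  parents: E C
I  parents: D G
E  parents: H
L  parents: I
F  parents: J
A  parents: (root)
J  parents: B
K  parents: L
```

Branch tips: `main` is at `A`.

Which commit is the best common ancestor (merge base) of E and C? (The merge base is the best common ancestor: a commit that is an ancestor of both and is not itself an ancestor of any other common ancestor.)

B

Ancestors of E: {A, B, E, F, H, J}.
Ancestors of C: {A, B, C}.
Common ancestors: {A, B}.
Among these, B is not an ancestor of any other common ancestor — it is the merge base.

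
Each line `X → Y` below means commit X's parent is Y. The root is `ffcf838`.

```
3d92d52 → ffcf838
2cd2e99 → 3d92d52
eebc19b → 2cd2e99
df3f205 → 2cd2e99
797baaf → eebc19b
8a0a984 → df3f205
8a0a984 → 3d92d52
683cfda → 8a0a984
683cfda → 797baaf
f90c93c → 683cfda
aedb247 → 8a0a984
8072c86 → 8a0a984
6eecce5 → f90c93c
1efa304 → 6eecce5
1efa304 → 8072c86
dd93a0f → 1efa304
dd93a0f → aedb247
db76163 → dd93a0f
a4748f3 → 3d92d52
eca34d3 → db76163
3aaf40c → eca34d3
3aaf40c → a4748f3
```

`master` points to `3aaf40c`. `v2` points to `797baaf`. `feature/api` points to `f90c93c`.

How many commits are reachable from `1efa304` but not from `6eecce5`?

2

Reachable from 1efa304: {1efa304, 2cd2e99, 3d92d52, 683cfda, 6eecce5, 797baaf, 8072c86, 8a0a984, df3f205, eebc19b, f90c93c, ffcf838}.
Reachable from 6eecce5: {2cd2e99, 3d92d52, 683cfda, 6eecce5, 797baaf, 8a0a984, df3f205, eebc19b, f90c93c, ffcf838}.
In 1efa304's history but not 6eecce5's: {1efa304, 8072c86} — 2 commits.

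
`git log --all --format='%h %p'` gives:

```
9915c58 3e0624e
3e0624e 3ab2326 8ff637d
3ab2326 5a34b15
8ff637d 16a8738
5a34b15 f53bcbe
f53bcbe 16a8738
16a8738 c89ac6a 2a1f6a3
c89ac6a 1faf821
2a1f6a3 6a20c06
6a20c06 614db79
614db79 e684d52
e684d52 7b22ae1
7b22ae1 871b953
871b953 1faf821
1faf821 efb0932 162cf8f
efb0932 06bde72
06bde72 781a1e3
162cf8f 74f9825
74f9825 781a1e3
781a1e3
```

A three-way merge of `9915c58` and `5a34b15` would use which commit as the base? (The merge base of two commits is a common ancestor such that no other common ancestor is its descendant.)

Ancestors of 9915c58: {06bde72, 162cf8f, 16a8738, 1faf821, 2a1f6a3, 3ab2326, 3e0624e, 5a34b15, 614db79, 6a20c06, 74f9825, 781a1e3, 7b22ae1, 871b953, 8ff637d, 9915c58, c89ac6a, e684d52, efb0932, f53bcbe}.
Ancestors of 5a34b15: {06bde72, 162cf8f, 16a8738, 1faf821, 2a1f6a3, 5a34b15, 614db79, 6a20c06, 74f9825, 781a1e3, 7b22ae1, 871b953, c89ac6a, e684d52, efb0932, f53bcbe}.
Common ancestors: {06bde72, 162cf8f, 16a8738, 1faf821, 2a1f6a3, 5a34b15, 614db79, 6a20c06, 74f9825, 781a1e3, 7b22ae1, 871b953, c89ac6a, e684d52, efb0932, f53bcbe}.
Among these, 5a34b15 is not an ancestor of any other common ancestor — it is the merge base.

5a34b15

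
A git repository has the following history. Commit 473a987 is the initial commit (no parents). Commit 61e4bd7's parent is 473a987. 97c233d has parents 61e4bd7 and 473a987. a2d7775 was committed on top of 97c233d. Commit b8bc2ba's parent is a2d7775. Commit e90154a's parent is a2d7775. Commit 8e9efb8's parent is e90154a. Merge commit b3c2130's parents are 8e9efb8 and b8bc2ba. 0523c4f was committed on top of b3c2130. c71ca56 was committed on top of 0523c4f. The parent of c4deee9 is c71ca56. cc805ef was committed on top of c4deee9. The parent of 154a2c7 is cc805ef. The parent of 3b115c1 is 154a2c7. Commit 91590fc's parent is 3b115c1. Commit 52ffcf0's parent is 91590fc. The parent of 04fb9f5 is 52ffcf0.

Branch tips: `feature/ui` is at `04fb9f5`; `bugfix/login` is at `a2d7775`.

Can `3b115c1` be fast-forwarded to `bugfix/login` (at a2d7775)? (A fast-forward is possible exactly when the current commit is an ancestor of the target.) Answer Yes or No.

A fast-forward from 3b115c1 to a2d7775 is possible iff 3b115c1 is an ancestor of a2d7775.
Ancestors of a2d7775: {473a987, 61e4bd7, 97c233d, a2d7775}.
3b115c1 is not among them, so fast-forward is not possible.

No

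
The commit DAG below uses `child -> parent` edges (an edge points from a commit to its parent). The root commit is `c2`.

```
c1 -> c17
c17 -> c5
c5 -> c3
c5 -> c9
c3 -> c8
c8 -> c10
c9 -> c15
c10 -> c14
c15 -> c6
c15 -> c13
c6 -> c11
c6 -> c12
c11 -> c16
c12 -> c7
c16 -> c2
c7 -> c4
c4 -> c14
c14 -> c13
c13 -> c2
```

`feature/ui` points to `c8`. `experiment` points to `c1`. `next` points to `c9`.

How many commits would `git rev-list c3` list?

6

Walking parent pointers from c3: reachable set = {c10, c13, c14, c2, c3, c8}.
That is 6 commits.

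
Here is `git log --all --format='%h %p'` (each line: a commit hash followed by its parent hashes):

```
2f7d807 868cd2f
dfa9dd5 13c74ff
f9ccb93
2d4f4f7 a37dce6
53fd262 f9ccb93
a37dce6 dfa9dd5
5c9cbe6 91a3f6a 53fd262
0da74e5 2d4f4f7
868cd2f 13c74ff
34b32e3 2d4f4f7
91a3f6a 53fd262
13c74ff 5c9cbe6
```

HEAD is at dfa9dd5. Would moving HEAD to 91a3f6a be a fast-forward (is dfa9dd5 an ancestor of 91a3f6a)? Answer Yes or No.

A fast-forward from dfa9dd5 to 91a3f6a is possible iff dfa9dd5 is an ancestor of 91a3f6a.
Ancestors of 91a3f6a: {53fd262, 91a3f6a, f9ccb93}.
dfa9dd5 is not among them, so fast-forward is not possible.

No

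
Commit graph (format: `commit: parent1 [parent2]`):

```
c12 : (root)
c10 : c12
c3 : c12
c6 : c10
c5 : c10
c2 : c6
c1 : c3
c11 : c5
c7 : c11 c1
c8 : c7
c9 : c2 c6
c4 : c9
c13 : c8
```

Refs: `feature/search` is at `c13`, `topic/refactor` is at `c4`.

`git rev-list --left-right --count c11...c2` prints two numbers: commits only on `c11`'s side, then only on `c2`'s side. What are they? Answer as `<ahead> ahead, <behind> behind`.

2 ahead, 2 behind

Reachable from c11: {c10, c11, c12, c5}.
Reachable from c2: {c10, c12, c2, c6}.
Only in c11's history (ahead): {c11, c5} — 2.
Only in c2's history (behind): {c2, c6} — 2.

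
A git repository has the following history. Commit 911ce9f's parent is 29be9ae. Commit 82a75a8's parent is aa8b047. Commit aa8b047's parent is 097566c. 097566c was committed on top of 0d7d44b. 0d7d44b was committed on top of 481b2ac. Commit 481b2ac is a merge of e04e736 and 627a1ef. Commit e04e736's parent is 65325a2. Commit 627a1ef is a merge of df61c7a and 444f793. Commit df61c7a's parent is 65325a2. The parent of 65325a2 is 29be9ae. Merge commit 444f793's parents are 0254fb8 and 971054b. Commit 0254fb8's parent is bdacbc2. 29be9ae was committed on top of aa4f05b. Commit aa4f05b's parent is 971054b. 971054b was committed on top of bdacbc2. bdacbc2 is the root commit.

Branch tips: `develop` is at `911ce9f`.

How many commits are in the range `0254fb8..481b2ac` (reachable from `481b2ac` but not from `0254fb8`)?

Reachable from 481b2ac: {0254fb8, 29be9ae, 444f793, 481b2ac, 627a1ef, 65325a2, 971054b, aa4f05b, bdacbc2, df61c7a, e04e736}.
Reachable from 0254fb8: {0254fb8, bdacbc2}.
In 481b2ac's history but not 0254fb8's: {29be9ae, 444f793, 481b2ac, 627a1ef, 65325a2, 971054b, aa4f05b, df61c7a, e04e736} — 9 commits.

9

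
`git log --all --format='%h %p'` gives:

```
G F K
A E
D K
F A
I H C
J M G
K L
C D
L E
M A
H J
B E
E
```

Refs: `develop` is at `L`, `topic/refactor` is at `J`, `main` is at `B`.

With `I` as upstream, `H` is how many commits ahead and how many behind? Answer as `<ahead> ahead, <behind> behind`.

0 ahead, 3 behind

Reachable from H: {A, E, F, G, H, J, K, L, M}.
Reachable from I: {A, C, D, E, F, G, H, I, J, K, L, M}.
Only in H's history (ahead): {} — 0.
Only in I's history (behind): {C, D, I} — 3.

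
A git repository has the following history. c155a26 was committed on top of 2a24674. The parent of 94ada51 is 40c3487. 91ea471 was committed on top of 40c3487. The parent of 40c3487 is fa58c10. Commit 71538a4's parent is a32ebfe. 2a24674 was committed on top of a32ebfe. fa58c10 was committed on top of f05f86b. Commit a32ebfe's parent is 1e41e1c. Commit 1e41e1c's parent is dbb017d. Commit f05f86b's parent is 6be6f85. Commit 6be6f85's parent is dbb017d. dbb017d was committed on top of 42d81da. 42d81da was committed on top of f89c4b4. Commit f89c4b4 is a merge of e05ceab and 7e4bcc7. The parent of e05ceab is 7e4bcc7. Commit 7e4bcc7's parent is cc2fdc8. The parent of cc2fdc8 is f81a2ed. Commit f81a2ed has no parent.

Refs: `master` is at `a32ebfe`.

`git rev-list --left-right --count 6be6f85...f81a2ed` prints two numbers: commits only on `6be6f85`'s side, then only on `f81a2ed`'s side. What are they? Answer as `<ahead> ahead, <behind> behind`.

7 ahead, 0 behind

Reachable from 6be6f85: {42d81da, 6be6f85, 7e4bcc7, cc2fdc8, dbb017d, e05ceab, f81a2ed, f89c4b4}.
Reachable from f81a2ed: {f81a2ed}.
Only in 6be6f85's history (ahead): {42d81da, 6be6f85, 7e4bcc7, cc2fdc8, dbb017d, e05ceab, f89c4b4} — 7.
Only in f81a2ed's history (behind): {} — 0.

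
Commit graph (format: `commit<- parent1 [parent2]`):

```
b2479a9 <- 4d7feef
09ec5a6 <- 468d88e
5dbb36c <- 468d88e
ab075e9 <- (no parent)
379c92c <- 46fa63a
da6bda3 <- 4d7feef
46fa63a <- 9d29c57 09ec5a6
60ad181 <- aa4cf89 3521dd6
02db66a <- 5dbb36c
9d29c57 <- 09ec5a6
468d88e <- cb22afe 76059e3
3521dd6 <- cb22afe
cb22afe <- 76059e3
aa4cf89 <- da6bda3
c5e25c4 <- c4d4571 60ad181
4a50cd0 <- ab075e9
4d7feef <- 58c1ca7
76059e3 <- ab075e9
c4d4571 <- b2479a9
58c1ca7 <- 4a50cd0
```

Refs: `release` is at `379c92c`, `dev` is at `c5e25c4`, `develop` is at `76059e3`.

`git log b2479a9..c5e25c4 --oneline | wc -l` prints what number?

Reachable from c5e25c4: {3521dd6, 4a50cd0, 4d7feef, 58c1ca7, 60ad181, 76059e3, aa4cf89, ab075e9, b2479a9, c4d4571, c5e25c4, cb22afe, da6bda3}.
Reachable from b2479a9: {4a50cd0, 4d7feef, 58c1ca7, ab075e9, b2479a9}.
In c5e25c4's history but not b2479a9's: {3521dd6, 60ad181, 76059e3, aa4cf89, c4d4571, c5e25c4, cb22afe, da6bda3} — 8 commits.

8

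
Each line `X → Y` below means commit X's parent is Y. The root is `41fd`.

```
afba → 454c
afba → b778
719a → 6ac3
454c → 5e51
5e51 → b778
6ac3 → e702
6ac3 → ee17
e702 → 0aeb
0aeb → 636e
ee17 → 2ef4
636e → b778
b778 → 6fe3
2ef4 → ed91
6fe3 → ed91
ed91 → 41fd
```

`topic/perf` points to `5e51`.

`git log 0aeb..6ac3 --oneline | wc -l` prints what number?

Reachable from 6ac3: {0aeb, 2ef4, 41fd, 636e, 6ac3, 6fe3, b778, e702, ed91, ee17}.
Reachable from 0aeb: {0aeb, 41fd, 636e, 6fe3, b778, ed91}.
In 6ac3's history but not 0aeb's: {2ef4, 6ac3, e702, ee17} — 4 commits.

4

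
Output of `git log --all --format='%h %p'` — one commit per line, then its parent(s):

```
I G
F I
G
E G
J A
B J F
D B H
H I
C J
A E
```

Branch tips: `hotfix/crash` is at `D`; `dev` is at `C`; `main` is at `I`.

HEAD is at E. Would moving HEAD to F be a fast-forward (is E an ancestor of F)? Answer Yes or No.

A fast-forward from E to F is possible iff E is an ancestor of F.
Ancestors of F: {F, G, I}.
E is not among them, so fast-forward is not possible.

No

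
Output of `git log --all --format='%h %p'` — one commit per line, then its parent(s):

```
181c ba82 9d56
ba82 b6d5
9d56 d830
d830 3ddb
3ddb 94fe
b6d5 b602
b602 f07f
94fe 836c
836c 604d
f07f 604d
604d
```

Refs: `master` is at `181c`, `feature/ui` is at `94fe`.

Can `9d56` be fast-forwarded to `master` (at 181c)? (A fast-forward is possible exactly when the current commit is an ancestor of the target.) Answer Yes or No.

A fast-forward from 9d56 to 181c is possible iff 9d56 is an ancestor of 181c.
Ancestors of 181c: {181c, 3ddb, 604d, 836c, 94fe, 9d56, b602, b6d5, ba82, d830, f07f}.
9d56 is among them, so fast-forward is possible.

Yes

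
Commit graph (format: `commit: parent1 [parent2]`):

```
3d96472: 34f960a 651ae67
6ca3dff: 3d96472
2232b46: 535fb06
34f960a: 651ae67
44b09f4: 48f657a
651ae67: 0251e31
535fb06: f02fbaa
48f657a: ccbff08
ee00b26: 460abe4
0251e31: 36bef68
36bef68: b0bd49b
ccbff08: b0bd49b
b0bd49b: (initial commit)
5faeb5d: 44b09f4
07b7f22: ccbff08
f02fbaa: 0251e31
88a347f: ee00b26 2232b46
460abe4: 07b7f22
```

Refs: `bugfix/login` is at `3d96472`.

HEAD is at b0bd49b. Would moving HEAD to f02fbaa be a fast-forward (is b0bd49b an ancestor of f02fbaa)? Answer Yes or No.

Yes

A fast-forward from b0bd49b to f02fbaa is possible iff b0bd49b is an ancestor of f02fbaa.
Ancestors of f02fbaa: {0251e31, 36bef68, b0bd49b, f02fbaa}.
b0bd49b is among them, so fast-forward is possible.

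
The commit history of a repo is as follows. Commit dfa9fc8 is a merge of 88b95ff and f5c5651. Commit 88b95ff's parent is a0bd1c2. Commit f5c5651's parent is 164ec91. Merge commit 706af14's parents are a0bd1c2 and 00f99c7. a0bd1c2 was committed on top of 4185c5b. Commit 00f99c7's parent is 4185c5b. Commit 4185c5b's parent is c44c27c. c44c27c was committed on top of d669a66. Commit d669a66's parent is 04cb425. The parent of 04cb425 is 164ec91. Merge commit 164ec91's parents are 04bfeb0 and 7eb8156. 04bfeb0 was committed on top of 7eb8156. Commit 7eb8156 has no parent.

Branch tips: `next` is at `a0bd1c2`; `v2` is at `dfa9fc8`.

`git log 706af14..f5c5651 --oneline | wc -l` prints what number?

Reachable from f5c5651: {04bfeb0, 164ec91, 7eb8156, f5c5651}.
Reachable from 706af14: {00f99c7, 04bfeb0, 04cb425, 164ec91, 4185c5b, 706af14, 7eb8156, a0bd1c2, c44c27c, d669a66}.
In f5c5651's history but not 706af14's: {f5c5651} — 1 commit.

1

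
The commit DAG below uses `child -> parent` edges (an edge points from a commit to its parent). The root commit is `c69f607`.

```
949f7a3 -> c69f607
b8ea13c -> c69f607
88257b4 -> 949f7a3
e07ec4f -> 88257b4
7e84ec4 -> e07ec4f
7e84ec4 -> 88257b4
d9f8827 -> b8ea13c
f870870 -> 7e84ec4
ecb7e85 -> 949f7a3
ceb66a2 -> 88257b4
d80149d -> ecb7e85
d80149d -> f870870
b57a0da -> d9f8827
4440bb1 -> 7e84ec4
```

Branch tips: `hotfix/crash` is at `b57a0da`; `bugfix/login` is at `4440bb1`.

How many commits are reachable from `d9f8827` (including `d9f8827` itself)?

3

Walking parent pointers from d9f8827: reachable set = {b8ea13c, c69f607, d9f8827}.
That is 3 commits.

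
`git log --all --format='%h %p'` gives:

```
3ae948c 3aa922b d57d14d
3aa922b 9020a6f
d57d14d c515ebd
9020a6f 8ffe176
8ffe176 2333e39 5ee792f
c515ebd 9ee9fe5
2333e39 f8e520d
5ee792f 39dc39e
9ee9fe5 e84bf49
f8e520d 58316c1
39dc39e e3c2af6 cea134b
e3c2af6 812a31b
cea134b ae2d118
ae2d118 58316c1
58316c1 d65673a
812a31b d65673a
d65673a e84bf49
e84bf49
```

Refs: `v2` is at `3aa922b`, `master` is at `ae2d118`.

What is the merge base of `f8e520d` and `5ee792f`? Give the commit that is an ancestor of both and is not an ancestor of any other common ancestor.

Ancestors of f8e520d: {58316c1, d65673a, e84bf49, f8e520d}.
Ancestors of 5ee792f: {39dc39e, 58316c1, 5ee792f, 812a31b, ae2d118, cea134b, d65673a, e3c2af6, e84bf49}.
Common ancestors: {58316c1, d65673a, e84bf49}.
Among these, 58316c1 is not an ancestor of any other common ancestor — it is the merge base.

58316c1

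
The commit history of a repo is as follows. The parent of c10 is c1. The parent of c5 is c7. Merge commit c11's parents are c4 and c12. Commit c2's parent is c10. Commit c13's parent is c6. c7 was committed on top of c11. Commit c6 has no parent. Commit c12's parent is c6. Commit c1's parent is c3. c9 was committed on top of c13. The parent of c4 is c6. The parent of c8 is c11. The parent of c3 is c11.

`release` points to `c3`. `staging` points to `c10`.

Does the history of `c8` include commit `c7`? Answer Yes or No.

No

Ancestors of c8: {c11, c12, c4, c6, c8}.
c7 is not in that set, so it is not an ancestor of c8.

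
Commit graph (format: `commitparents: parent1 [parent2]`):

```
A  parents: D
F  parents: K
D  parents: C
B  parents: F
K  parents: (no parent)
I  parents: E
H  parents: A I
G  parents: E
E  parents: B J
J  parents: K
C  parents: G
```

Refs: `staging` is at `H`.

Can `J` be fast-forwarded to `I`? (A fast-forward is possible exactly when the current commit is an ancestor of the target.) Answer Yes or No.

Yes

A fast-forward from J to I is possible iff J is an ancestor of I.
Ancestors of I: {B, E, F, I, J, K}.
J is among them, so fast-forward is possible.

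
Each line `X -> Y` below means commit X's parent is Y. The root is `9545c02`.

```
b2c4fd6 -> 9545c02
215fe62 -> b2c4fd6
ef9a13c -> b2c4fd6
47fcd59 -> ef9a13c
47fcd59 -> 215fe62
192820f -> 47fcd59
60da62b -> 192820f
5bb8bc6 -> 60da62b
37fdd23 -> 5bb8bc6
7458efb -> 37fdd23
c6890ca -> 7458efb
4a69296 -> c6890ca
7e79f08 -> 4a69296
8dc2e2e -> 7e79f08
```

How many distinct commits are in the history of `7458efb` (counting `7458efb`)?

10

Walking parent pointers from 7458efb: reachable set = {192820f, 215fe62, 37fdd23, 47fcd59, 5bb8bc6, 60da62b, 7458efb, 9545c02, b2c4fd6, ef9a13c}.
That is 10 commits.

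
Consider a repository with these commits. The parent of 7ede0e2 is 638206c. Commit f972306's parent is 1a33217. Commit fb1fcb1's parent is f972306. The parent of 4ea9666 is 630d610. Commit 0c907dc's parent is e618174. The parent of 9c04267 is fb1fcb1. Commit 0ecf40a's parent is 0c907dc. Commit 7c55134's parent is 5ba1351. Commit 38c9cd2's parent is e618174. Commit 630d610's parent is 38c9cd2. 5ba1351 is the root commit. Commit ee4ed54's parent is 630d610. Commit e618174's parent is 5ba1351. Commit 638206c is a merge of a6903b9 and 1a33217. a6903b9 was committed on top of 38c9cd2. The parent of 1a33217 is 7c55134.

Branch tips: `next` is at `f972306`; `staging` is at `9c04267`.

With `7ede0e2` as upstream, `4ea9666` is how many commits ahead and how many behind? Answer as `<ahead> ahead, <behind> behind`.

2 ahead, 5 behind

Reachable from 4ea9666: {38c9cd2, 4ea9666, 5ba1351, 630d610, e618174}.
Reachable from 7ede0e2: {1a33217, 38c9cd2, 5ba1351, 638206c, 7c55134, 7ede0e2, a6903b9, e618174}.
Only in 4ea9666's history (ahead): {4ea9666, 630d610} — 2.
Only in 7ede0e2's history (behind): {1a33217, 638206c, 7c55134, 7ede0e2, a6903b9} — 5.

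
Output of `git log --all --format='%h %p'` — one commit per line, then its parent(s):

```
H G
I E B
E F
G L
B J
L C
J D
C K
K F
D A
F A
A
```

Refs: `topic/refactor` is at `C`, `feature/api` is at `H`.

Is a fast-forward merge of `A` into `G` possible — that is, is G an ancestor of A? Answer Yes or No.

A fast-forward from G to A is possible iff G is an ancestor of A.
Ancestors of A: {A}.
G is not among them, so fast-forward is not possible.

No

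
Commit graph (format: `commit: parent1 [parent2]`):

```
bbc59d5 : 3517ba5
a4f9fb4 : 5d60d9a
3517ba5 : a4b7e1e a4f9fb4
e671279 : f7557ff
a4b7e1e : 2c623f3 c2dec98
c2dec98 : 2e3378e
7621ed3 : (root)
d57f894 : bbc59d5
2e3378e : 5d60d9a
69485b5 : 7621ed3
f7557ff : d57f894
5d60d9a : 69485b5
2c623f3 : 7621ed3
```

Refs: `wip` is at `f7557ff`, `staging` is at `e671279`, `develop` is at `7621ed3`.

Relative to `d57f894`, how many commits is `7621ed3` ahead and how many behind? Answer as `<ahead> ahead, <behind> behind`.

0 ahead, 10 behind

Reachable from 7621ed3: {7621ed3}.
Reachable from d57f894: {2c623f3, 2e3378e, 3517ba5, 5d60d9a, 69485b5, 7621ed3, a4b7e1e, a4f9fb4, bbc59d5, c2dec98, d57f894}.
Only in 7621ed3's history (ahead): {} — 0.
Only in d57f894's history (behind): {2c623f3, 2e3378e, 3517ba5, 5d60d9a, 69485b5, a4b7e1e, a4f9fb4, bbc59d5, c2dec98, d57f894} — 10.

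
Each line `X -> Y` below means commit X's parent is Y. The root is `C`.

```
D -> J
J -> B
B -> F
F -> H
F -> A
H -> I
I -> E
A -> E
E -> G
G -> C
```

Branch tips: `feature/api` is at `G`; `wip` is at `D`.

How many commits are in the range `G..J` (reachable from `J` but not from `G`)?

7

Reachable from J: {A, B, C, E, F, G, H, I, J}.
Reachable from G: {C, G}.
In J's history but not G's: {A, B, E, F, H, I, J} — 7 commits.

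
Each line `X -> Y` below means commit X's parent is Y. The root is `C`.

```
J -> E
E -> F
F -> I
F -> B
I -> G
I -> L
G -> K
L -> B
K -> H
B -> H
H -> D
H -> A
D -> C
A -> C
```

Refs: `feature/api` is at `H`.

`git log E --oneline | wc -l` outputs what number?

11

Walking parent pointers from E: reachable set = {A, B, C, D, E, F, G, H, I, K, L}.
That is 11 commits.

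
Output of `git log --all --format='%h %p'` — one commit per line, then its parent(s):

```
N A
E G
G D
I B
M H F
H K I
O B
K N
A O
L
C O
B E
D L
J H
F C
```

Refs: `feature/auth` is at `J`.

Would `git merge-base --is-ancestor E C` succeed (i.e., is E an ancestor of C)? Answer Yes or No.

Ancestors of C (commits reachable by following parents): {B, C, D, E, G, L, O}.
E is in that set, so it is an ancestor of C.

Yes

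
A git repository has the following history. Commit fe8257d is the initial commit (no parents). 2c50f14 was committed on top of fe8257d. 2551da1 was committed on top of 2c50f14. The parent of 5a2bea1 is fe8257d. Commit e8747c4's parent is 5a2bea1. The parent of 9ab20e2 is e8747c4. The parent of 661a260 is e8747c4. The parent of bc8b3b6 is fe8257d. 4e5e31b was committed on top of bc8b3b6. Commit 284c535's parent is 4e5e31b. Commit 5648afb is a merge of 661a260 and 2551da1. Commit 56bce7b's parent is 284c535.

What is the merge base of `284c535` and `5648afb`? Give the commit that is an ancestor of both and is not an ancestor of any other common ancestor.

fe8257d

Ancestors of 284c535: {284c535, 4e5e31b, bc8b3b6, fe8257d}.
Ancestors of 5648afb: {2551da1, 2c50f14, 5648afb, 5a2bea1, 661a260, e8747c4, fe8257d}.
Common ancestors: {fe8257d}.
The only common ancestor is fe8257d, so it is the merge base.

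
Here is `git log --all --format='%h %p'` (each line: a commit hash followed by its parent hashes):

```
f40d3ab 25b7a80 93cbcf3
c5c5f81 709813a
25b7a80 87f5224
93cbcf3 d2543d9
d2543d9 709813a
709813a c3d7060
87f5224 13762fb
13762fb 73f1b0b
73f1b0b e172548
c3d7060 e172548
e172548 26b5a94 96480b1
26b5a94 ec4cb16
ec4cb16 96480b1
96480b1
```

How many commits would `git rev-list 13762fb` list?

Walking parent pointers from 13762fb: reachable set = {13762fb, 26b5a94, 73f1b0b, 96480b1, e172548, ec4cb16}.
That is 6 commits.

6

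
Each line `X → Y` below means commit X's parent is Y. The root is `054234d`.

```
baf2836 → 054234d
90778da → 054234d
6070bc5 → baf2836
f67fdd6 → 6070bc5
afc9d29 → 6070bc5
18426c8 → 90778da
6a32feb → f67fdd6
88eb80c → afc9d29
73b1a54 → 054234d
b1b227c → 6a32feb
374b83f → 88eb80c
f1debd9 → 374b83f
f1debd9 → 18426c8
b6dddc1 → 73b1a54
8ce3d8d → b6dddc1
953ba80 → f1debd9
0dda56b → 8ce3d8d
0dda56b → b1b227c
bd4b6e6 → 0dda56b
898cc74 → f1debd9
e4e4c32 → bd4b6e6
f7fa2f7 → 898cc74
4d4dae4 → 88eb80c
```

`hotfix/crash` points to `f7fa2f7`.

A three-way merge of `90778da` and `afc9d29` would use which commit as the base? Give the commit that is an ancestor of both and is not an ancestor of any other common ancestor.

Ancestors of 90778da: {054234d, 90778da}.
Ancestors of afc9d29: {054234d, 6070bc5, afc9d29, baf2836}.
Common ancestors: {054234d}.
The only common ancestor is 054234d, so it is the merge base.

054234d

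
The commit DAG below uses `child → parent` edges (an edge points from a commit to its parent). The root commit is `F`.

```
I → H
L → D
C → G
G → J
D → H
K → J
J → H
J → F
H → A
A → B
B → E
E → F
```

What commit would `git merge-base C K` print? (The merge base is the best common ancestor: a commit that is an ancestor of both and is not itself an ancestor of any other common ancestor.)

Ancestors of C: {A, B, C, E, F, G, H, J}.
Ancestors of K: {A, B, E, F, H, J, K}.
Common ancestors: {A, B, E, F, H, J}.
Among these, J is not an ancestor of any other common ancestor — it is the merge base.

J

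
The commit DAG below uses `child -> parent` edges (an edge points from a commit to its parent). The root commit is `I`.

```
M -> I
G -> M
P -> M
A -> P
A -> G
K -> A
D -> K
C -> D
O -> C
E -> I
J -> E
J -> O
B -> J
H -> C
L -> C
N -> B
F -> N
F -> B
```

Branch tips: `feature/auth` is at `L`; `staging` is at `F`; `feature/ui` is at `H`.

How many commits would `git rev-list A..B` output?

7

Reachable from B: {A, B, C, D, E, G, I, J, K, M, O, P}.
Reachable from A: {A, G, I, M, P}.
In B's history but not A's: {B, C, D, E, J, K, O} — 7 commits.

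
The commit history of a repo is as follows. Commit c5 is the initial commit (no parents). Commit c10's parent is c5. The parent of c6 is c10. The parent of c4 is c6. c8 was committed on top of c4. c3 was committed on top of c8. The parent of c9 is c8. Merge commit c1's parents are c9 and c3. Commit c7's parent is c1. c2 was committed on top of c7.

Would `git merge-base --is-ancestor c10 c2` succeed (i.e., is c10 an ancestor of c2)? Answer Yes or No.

Ancestors of c2 (commits reachable by following parents): {c1, c10, c2, c3, c4, c5, c6, c7, c8, c9}.
c10 is in that set, so it is an ancestor of c2.

Yes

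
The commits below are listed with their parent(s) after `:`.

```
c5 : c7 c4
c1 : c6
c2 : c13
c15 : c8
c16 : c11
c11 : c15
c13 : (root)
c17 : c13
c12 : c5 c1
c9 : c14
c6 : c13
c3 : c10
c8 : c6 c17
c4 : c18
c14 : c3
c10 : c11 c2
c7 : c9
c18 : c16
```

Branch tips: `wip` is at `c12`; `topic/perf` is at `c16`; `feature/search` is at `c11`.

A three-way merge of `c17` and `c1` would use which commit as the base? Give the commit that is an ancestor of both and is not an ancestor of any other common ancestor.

Ancestors of c17: {c13, c17}.
Ancestors of c1: {c1, c13, c6}.
Common ancestors: {c13}.
The only common ancestor is c13, so it is the merge base.

c13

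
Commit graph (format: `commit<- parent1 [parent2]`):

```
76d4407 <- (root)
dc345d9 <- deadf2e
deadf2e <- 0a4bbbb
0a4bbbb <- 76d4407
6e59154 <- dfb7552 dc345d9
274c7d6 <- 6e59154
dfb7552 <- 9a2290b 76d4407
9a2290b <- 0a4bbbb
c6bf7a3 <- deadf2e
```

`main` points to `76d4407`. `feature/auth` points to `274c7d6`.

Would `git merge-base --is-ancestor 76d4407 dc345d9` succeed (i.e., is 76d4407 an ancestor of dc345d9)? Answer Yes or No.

Ancestors of dc345d9 (commits reachable by following parents): {0a4bbbb, 76d4407, dc345d9, deadf2e}.
76d4407 is in that set, so it is an ancestor of dc345d9.

Yes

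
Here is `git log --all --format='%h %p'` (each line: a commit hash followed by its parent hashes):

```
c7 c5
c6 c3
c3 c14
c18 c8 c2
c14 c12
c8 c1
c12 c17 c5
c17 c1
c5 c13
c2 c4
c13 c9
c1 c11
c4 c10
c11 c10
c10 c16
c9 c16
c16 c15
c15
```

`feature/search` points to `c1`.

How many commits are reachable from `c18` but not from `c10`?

6

Reachable from c18: {c1, c10, c11, c15, c16, c18, c2, c4, c8}.
Reachable from c10: {c10, c15, c16}.
In c18's history but not c10's: {c1, c11, c18, c2, c4, c8} — 6 commits.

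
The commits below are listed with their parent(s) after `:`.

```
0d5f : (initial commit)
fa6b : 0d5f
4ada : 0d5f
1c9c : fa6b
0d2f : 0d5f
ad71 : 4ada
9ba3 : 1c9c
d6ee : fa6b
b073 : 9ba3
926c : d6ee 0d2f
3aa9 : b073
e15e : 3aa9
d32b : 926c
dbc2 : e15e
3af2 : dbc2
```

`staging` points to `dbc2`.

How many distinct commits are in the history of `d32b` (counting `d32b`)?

Walking parent pointers from d32b: reachable set = {0d2f, 0d5f, 926c, d32b, d6ee, fa6b}.
That is 6 commits.

6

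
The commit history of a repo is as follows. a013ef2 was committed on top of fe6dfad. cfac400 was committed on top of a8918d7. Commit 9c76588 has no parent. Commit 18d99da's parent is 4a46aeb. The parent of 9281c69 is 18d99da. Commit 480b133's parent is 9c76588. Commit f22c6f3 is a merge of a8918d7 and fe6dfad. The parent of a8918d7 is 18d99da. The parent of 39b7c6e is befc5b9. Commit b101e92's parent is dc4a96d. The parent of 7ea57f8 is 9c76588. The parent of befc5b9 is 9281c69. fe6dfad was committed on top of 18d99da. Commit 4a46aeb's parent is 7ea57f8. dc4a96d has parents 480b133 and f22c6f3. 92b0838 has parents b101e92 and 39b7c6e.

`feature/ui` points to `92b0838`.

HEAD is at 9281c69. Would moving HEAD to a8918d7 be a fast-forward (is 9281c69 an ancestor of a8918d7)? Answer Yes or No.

A fast-forward from 9281c69 to a8918d7 is possible iff 9281c69 is an ancestor of a8918d7.
Ancestors of a8918d7: {18d99da, 4a46aeb, 7ea57f8, 9c76588, a8918d7}.
9281c69 is not among them, so fast-forward is not possible.

No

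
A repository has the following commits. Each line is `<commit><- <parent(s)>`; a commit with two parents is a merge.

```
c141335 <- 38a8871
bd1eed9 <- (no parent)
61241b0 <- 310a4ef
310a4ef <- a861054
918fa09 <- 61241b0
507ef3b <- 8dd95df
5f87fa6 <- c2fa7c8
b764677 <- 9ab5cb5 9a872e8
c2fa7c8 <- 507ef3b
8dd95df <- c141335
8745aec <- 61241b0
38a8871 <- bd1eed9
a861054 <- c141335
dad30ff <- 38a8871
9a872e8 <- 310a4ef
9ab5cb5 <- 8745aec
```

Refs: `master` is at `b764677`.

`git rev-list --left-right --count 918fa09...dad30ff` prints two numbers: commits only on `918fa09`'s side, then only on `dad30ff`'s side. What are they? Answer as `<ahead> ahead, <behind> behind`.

5 ahead, 1 behind

Reachable from 918fa09: {310a4ef, 38a8871, 61241b0, 918fa09, a861054, bd1eed9, c141335}.
Reachable from dad30ff: {38a8871, bd1eed9, dad30ff}.
Only in 918fa09's history (ahead): {310a4ef, 61241b0, 918fa09, a861054, c141335} — 5.
Only in dad30ff's history (behind): {dad30ff} — 1.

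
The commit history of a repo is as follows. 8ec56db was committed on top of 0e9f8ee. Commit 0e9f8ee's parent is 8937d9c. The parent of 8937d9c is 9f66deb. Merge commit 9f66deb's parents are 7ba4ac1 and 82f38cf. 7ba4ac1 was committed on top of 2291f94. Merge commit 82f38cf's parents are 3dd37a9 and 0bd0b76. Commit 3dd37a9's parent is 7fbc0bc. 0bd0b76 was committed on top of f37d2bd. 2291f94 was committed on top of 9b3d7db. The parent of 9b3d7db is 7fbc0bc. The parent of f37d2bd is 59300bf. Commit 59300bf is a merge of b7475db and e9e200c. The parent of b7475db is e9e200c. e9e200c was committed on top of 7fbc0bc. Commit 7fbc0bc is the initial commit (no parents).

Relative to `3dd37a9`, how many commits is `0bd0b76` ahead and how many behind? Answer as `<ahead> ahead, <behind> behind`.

5 ahead, 1 behind

Reachable from 0bd0b76: {0bd0b76, 59300bf, 7fbc0bc, b7475db, e9e200c, f37d2bd}.
Reachable from 3dd37a9: {3dd37a9, 7fbc0bc}.
Only in 0bd0b76's history (ahead): {0bd0b76, 59300bf, b7475db, e9e200c, f37d2bd} — 5.
Only in 3dd37a9's history (behind): {3dd37a9} — 1.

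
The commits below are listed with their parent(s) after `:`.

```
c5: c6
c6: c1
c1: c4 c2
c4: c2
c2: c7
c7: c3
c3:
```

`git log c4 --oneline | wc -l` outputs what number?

Walking parent pointers from c4: reachable set = {c2, c3, c4, c7}.
That is 4 commits.

4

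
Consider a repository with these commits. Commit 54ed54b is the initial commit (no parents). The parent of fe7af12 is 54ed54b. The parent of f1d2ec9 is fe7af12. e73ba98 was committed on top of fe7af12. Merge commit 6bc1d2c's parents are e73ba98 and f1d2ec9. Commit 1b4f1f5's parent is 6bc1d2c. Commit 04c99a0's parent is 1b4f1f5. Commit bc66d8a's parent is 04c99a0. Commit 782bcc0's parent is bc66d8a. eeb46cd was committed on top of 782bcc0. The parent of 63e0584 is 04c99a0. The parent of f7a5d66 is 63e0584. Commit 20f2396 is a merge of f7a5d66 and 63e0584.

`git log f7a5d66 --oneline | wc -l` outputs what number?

Walking parent pointers from f7a5d66: reachable set = {04c99a0, 1b4f1f5, 54ed54b, 63e0584, 6bc1d2c, e73ba98, f1d2ec9, f7a5d66, fe7af12}.
That is 9 commits.

9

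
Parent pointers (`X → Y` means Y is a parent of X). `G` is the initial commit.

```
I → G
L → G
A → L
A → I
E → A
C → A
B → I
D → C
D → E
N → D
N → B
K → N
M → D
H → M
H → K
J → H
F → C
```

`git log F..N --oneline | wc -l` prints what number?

4

Reachable from N: {A, B, C, D, E, G, I, L, N}.
Reachable from F: {A, C, F, G, I, L}.
In N's history but not F's: {B, D, E, N} — 4 commits.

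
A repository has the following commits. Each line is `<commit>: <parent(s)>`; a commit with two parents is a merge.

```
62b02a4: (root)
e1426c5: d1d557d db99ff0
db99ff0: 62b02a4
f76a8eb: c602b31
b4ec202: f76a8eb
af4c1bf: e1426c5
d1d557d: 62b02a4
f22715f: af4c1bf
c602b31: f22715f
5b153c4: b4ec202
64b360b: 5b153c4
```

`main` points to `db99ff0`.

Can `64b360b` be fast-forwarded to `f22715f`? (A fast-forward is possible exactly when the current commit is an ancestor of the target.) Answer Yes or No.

A fast-forward from 64b360b to f22715f is possible iff 64b360b is an ancestor of f22715f.
Ancestors of f22715f: {62b02a4, af4c1bf, d1d557d, db99ff0, e1426c5, f22715f}.
64b360b is not among them, so fast-forward is not possible.

No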